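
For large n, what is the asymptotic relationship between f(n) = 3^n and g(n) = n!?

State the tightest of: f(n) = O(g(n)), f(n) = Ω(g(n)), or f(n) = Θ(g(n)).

3^n vs n!: f(n) = O(g(n)) but not Ω(g(n)) — n! grows strictly faster than 3^n.

Answer: f(n) = O(g(n)) but not Ω(g(n)) — n! grows strictly faster than 3^n.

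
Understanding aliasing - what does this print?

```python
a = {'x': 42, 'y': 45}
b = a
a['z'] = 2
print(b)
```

Key concept: dict aliasing.
Step by step:
`a = {'x': 42, 'y': 45}` → a = {'x': 42, 'y': 45}
`b = a` → b = {'x': 42, 'y': 45} (same object as a)
`a['z'] = 2` → a = {'x': 42, 'y': 45, 'z': 2} (same object as b); b = {'x': 42, 'y': 45, 'z': 2} (same object as a)
`print(b)` → prints {'x': 42, 'y': 45, 'z': 2}

Answer: {'x': 42, 'y': 45, 'z': 2}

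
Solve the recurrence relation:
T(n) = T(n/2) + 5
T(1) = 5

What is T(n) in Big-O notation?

Each step divides n by 2 and adds 5. After log_2(n) steps we reach T(1)=5. So T(n) = 5·log_2(n) + 5 = O(log n).

Answer: O(log n)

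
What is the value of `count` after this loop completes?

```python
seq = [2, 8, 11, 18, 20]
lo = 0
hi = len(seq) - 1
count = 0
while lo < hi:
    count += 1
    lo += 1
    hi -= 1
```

Iterations until pointers meet (list length 5)
`count` takes the values: 0 → 1 → 2

Answer: 2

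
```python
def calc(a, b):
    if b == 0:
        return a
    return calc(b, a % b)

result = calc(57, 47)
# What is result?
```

calc(57, 47) -> calc(47, 10) -> calc(10, 7) -> calc(7, 3) -> calc(3, 1) -> calc(1, 0) -> 1

Answer: 1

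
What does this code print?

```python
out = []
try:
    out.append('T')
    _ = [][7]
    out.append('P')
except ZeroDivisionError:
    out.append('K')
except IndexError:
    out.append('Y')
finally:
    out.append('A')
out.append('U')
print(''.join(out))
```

Execution trace: 'T' (try body) → 'Y' (except IndexError) → 'A' (finally) → 'U' (after the try/except). Output: TYAU

Answer: TYAU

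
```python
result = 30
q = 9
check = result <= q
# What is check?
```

Trace:
`result = 30` → result = 30
`q = 9` → q = 9
`check = result <= q` → check = False
So check = False

Answer: False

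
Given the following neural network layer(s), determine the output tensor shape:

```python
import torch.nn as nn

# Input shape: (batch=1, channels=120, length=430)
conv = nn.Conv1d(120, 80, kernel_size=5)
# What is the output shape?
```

Input: (1, 120, 430) -> Output: (1, 80, 426)

Answer: (1, 80, 426)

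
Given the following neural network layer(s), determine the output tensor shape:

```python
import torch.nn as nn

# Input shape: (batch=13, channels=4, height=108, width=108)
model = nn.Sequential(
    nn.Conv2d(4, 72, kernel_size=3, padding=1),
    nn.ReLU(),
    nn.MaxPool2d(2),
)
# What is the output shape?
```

Input: (13, 4, 108, 108) -> after Conv2d: (13, 72, 108, 108) -> after ReLU: (13, 72, 108, 108) -> Output: (13, 72, 54, 54)

Answer: (13, 72, 54, 54)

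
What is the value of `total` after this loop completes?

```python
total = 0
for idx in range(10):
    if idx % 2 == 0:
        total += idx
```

Sum of even numbers 0 to 9
`total` takes the values: 0 → 2 → 6 → 12 → 20

Answer: 20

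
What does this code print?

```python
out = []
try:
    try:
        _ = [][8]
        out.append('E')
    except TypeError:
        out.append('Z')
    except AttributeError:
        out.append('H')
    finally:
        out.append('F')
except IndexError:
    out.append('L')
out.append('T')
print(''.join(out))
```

Execution trace: 'F' (inner finally) → 'L' (outer except IndexError) → 'T' (after the try/except). Output: FLT

Answer: FLT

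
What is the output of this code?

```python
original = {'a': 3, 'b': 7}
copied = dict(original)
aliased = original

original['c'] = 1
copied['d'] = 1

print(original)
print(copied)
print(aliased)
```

Key concept: dict() creates copy, assignment creates alias.
Step by step:
`original = {'a': 3, 'b': 7}` → original = {'a': 3, 'b': 7}
`copied = dict(original)` → copied = {'a': 3, 'b': 7}
`aliased = original` → aliased = {'a': 3, 'b': 7} (same object as original)
`original['c'] = 1` → original = {'a': 3, 'b': 7, 'c': 1} (same object as aliased); aliased = {'a': 3, 'b': 7, 'c': 1} (same object as original)
`copied['d'] = 1` → copied = {'a': 3, 'b': 7, 'd': 1}
`print(original)` → prints {'a': 3, 'b': 7, 'c': 1}
`print(copied)` → prints {'a': 3, 'b': 7, 'd': 1}
`print(aliased)` → prints {'a': 3, 'b': 7, 'c': 1}

Answer:
{'a': 3, 'b': 7, 'c': 1}
{'a': 3, 'b': 7, 'd': 1}
{'a': 3, 'b': 7, 'c': 1}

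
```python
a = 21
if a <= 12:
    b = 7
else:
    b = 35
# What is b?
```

Trace:
`a = 21` → a = 21
`if a <= 12: ...` → a <= 12 is False, take else branch → b = 35
So b = 35

Answer: 35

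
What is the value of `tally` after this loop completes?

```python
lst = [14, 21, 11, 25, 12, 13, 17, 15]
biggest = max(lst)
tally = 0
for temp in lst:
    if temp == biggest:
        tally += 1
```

Count of max value 25 in [14, 21, 11, 25, 12, 13, 17, 15]
`tally` takes the values: 0 → 1

Answer: 1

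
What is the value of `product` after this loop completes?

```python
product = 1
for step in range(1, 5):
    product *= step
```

4! = 24
`product` takes the values: 1 → 2 → 6 → 24

Answer: 24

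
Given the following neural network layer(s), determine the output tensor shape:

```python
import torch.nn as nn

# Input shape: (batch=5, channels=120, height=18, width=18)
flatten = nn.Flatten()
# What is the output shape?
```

Input: (5, 120, 18, 18) -> Output: (5, 38880)

Answer: (5, 38880)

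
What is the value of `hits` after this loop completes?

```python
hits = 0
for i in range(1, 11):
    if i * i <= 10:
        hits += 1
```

Count numbers where i² ≤ 10
`hits` takes the values: 0 → 1 → 2 → 3

Answer: 3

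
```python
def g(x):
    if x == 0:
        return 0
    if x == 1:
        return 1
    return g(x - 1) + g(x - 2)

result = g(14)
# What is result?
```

Build up from base cases: g(0)=0, g(1)=1, g(2)=1, g(3)=2, g(4)=3, g(5)=5, g(6)=8, ..., g(14)=377

Answer: 377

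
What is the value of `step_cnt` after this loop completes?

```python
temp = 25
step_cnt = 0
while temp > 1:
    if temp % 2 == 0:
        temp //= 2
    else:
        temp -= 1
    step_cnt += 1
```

Steps to reduce 25 to 1
`step_cnt` takes the values: 0 → 1 → 2 → 3 → 4 → 5 → 6

Answer: 6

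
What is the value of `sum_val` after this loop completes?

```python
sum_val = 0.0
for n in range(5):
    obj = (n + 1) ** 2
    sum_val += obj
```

Sum of squared losses 1² + 2² + ... + 5²
`sum_val` takes the values: 0.0 → 1.0 → 5.0 → 14.0 → 30.0 → 55.0

Answer: 55.0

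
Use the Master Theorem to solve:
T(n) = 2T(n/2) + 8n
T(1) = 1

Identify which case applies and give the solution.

a=2, b=2, f(n)=8n. log_2(2) = 1. Since c=1 = 1, Case 2 applies: T(n) = Θ(n^log_b(a) · log n) = O(n log n).

Answer: O(n log n) - Case 2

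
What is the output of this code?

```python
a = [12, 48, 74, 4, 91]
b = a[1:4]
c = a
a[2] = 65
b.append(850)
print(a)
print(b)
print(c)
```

Key concept: slice vs alias.
Step by step:
`a = [12, 48, 74, 4, 91]` → a = [12, 48, 74, 4, 91]
`b = a[1:4]` → b = [48, 74, 4]
`c = a` → c = [12, 48, 74, 4, 91] (same object as a)
`a[2] = 65` → a = [12, 48, 65, 4, 91] (same object as c); c = [12, 48, 65, 4, 91] (same object as a)
`b.append(850)` → b = [48, 74, 4, 850]
`print(a)` → prints [12, 48, 65, 4, 91]
`print(b)` → prints [48, 74, 4, 850]
`print(c)` → prints [12, 48, 65, 4, 91]

Answer:
[12, 48, 65, 4, 91]
[48, 74, 4, 850]
[12, 48, 65, 4, 91]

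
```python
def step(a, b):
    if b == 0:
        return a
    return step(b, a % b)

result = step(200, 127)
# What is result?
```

step(200, 127) -> step(127, 73) -> step(73, 54) -> step(54, 19) -> step(19, 16) -> step(16, 3) -> step(3, 1) -> step(1, 0) -> 1

Answer: 1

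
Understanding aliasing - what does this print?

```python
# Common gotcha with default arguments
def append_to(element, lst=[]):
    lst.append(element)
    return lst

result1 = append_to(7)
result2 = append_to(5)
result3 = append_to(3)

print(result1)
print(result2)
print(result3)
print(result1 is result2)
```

Key concept: mutable default argument gotcha.
Step by step:
`result1 = append_to(7)` → result1 = [7]
`result2 = append_to(5)` → result1 = [7, 5] (same object as result2); result2 = [7, 5] (same object as result1)
`result3 = append_to(3)` → result1 = [7, 5, 3] (same object as result2, result3); result2 = [7, 5, 3] (same object as result1, result3); result3 = [7, 5, 3] (same object as result1, result2)
`print(result1)` → prints [7, 5, 3]
`print(result2)` → prints [7, 5, 3]
`print(result3)` → prints [7, 5, 3]
`print(result1 is result2)` → prints True

Answer:
[7, 5, 3]
[7, 5, 3]
[7, 5, 3]
True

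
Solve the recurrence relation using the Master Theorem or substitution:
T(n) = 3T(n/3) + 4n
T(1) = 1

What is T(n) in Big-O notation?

By Master Theorem: a=3, b=3, f(n)=4n. Since log_3(3) = 1 and f(n) = Θ(n^1), Case 2 applies. T(n) = O(n log n).

Answer: O(n log n)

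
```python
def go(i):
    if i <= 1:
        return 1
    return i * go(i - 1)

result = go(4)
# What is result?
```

go(4) = 4 * 3 * 2 * 1 = 24

Answer: 24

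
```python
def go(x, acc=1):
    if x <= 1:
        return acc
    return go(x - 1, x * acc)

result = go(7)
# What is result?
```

Accumulator trace (n, acc): (7, 1) -> (6, 7) -> (5, 42) -> (4, 210) -> (3, 840) -> (2, 2520) -> (1, 5040) -> return 5040

Answer: 5040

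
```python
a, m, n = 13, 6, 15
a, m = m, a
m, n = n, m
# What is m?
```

Trace:
`a, m, n = 13, 6, 15` → a = 13; m = 6; n = 15
`a, m = m, a` → a = 6; m = 13
`m, n = n, m` → m = 15; n = 13
So m = 15

Answer: 15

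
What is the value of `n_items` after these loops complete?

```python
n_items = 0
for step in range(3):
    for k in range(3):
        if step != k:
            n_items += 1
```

3² - 3 (exclude diagonal)
`n_items` takes the values: 0 → 1 → 2 → 3 → 4 → 5 → 6

Answer: 6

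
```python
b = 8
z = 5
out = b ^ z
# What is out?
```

Trace:
`b = 8` → b = 8
`z = 5` → z = 5
`out = b ^ z` → out = 13
So out = 13

Answer: 13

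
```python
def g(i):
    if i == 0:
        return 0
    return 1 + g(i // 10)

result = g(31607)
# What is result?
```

Count of digits of 31607: 5

Answer: 5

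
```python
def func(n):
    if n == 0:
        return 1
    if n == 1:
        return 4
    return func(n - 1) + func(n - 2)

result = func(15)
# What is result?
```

Build up from base cases: func(0)=1, func(1)=4, func(2)=5, func(3)=9, func(4)=14, func(5)=23, func(6)=37, ..., func(15)=2817

Answer: 2817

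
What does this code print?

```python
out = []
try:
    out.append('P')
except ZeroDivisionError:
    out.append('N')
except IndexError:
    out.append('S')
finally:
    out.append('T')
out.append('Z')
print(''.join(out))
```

Execution trace: 'P' (try body, no exception) → 'T' (finally) → 'Z' (after the try/except). Output: PTZ

Answer: PTZ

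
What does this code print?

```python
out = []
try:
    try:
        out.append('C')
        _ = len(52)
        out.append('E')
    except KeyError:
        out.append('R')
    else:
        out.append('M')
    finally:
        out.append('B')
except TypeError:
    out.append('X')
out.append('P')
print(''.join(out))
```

Execution trace: 'C' (try body) → 'B' (finally) → 'X' (outer except TypeError) → 'P' (after the try/except). Output: CBXP

Answer: CBXP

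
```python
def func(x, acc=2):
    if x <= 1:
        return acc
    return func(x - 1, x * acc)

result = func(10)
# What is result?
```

Accumulator trace (n, acc): (10, 2) -> (9, 20) -> (8, 180) -> (7, 1440) -> (6, 10080) -> (5, 60480) -> (4, 302400) -> (3, 1209600) -> (2, 3628800) -> (1, 7257600) -> return 7257600

Answer: 7257600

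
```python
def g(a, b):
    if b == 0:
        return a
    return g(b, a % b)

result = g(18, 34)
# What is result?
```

g(18, 34) -> g(34, 18) -> g(18, 16) -> g(16, 2) -> g(2, 0) -> 2

Answer: 2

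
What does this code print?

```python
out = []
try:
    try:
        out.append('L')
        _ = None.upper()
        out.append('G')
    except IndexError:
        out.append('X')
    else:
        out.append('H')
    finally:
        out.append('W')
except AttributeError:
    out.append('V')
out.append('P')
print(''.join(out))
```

Execution trace: 'L' (try body) → 'W' (finally) → 'V' (outer except AttributeError) → 'P' (after the try/except). Output: LWVP

Answer: LWVP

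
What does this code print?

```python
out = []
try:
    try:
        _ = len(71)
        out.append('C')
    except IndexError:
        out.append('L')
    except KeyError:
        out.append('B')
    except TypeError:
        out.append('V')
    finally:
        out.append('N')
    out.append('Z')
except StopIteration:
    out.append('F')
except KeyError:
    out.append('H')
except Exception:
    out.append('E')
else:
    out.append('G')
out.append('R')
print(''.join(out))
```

Execution trace: 'V' (inner except TypeError) → 'N' (inner finally) → 'Z' (try body, no exception) → 'G' (else) → 'R' (after the try/except). Output: VNZGR

Answer: VNZGR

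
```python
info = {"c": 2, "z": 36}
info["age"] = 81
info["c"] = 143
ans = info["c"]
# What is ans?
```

Trace:
`info = {"c": 2, "z": 36}` → info = {'c': 2, 'z': 36}
`info["age"] = 81` → info = {'c': 2, 'z': 36, 'age': 81}
`info["c"] = 143` → info = {'c': 143, 'z': 36, 'age': 81}
`ans = info["c"]` → ans = 143
So ans = 143

Answer: 143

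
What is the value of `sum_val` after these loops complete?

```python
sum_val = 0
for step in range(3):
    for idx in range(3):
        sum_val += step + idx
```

Sum of all step+idx for step,idx in 3x3
`sum_val` takes the values: 0 → 1 → 3 → 4 → 6 → 9 → 11 → 14 → 18

Answer: 18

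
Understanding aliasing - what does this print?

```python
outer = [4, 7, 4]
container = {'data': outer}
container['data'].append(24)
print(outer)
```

Key concept: dict holds reference to list.
Step by step:
`outer = [4, 7, 4]` → outer = [4, 7, 4]
`container = {'data': outer}` → container = {'data': [4, 7, 4]}
`container['data'].append(24)` → outer = [4, 7, 4, 24]; container = {'data': [4, 7, 4, 24]}
`print(outer)` → prints [4, 7, 4, 24]

Answer: [4, 7, 4, 24]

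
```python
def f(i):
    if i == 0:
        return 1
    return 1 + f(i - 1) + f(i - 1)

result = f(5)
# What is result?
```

f(i) = 1 + 2·f(i-1), f(0)=1. Closed form: (1+1)·2^5 - 1 = 63.

Answer: 63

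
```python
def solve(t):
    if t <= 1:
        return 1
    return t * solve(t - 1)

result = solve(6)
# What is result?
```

solve(6) = 6 * 5 * 4 * 3 * 2 * 1 = 720

Answer: 720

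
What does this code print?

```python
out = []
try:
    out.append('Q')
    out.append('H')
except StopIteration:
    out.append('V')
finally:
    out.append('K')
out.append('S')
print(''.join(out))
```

Execution trace: 'Q' (try body) → 'H' (try body, no exception) → 'K' (finally) → 'S' (after the try/except). Output: QHKS

Answer: QHKS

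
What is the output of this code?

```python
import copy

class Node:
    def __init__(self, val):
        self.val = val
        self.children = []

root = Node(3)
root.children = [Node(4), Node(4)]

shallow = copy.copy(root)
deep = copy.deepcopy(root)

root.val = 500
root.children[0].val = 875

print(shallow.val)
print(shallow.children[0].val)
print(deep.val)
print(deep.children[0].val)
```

Key concept: deep copy with custom objects.
Step by step:
`root = Node(3)` → root = Node(val=3, children=[])
`root.children = [Node(4), Node(4)]` → root = Node(val=3, children=[Node(val=4, children=[]), Node(val=4, children=[])])
`shallow = copy.copy(root)` → shallow = Node(val=3, children=[Node(val=4, children=[]), Node(val=4, children=[])])
`deep = copy.deepcopy(root)` → deep = Node(val=3, children=[Node(val=4, children=[]), Node(val=4, children=[])])
`root.val = 500` → root = Node(val=500, children=[Node(val=4, children=[]), Node(val=4, children=[])])
`root.children[0].val = 875` → root = Node(val=500, children=[Node(val=875, children=[]), Node(val=4, children=[])]); shallow = Node(val=3, children=[Node(val=875, children=[]), Node(val=4, children=[])])
`print(shallow.val)` → prints 3
`print(shallow.children[0].val)` → prints 875
`print(deep.val)` → prints 3
`print(deep.children[0].val)` → prints 4

Answer:
3
875
3
4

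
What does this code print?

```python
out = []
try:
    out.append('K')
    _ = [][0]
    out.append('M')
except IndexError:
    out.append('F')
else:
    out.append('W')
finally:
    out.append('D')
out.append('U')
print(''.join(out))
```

Execution trace: 'K' (try body) → 'F' (except IndexError) → 'D' (finally) → 'U' (after the try/except). Output: KFDU

Answer: KFDU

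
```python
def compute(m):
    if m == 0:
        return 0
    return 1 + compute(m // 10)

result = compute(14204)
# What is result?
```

Count of digits of 14204: 5

Answer: 5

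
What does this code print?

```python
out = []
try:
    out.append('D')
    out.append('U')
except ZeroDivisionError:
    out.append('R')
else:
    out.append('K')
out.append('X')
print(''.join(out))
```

Execution trace: 'D' (try body) → 'U' (try body, no exception) → 'K' (else) → 'X' (after the try/except). Output: DUKX

Answer: DUKX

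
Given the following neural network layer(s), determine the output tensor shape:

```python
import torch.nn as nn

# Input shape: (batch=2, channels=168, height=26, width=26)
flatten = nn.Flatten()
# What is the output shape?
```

Input: (2, 168, 26, 26) -> Output: (2, 113568)

Answer: (2, 113568)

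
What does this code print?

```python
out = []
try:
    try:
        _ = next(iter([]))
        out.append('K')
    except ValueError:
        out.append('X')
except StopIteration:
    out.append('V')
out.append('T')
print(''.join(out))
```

Execution trace: 'V' (outer except StopIteration) → 'T' (after the try/except). Output: VT

Answer: VT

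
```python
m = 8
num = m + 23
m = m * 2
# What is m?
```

Trace:
`m = 8` → m = 8
`num = m + 23` → num = 31
`m = m * 2` → m = 16
So m = 16

Answer: 16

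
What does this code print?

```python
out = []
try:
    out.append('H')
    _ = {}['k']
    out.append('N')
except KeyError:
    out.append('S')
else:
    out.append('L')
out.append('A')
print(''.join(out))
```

Execution trace: 'H' (try body) → 'S' (except KeyError) → 'A' (after the try/except). Output: HSA

Answer: HSA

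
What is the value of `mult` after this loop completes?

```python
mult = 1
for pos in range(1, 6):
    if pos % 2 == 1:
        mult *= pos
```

Product of odd numbers 1 to 5
`mult` takes the values: 1 → 3 → 15

Answer: 15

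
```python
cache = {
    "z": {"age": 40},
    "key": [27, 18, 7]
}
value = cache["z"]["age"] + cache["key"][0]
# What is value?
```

Trace:
`cache = { ...` → cache = {'z': {'age': 40}, 'key': [27, 18, 7]}
`value = cache["z"]["age"] + cache["key"][0]` → value = 67
So value = 67

Answer: 67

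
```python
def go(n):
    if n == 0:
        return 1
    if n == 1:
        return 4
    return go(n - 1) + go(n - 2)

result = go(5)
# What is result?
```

Build up from base cases: go(0)=1, go(1)=4, go(2)=5, go(3)=9, go(4)=14, go(5)=23

Answer: 23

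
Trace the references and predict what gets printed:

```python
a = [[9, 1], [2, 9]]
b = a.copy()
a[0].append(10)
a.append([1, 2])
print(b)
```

Key concept: shallow copy with nested lists.
Step by step:
`a = [[9, 1], [2, 9]]` → a = [[9, 1], [2, 9]]
`b = a.copy()` → b = [[9, 1], [2, 9]]
`a[0].append(10)` → a = [[9, 1, 10], [2, 9]]; b = [[9, 1, 10], [2, 9]]
`a.append([1, 2])` → a = [[9, 1, 10], [2, 9], [1, 2]]
`print(b)` → prints [[9, 1, 10], [2, 9]]

Answer: [[9, 1, 10], [2, 9]]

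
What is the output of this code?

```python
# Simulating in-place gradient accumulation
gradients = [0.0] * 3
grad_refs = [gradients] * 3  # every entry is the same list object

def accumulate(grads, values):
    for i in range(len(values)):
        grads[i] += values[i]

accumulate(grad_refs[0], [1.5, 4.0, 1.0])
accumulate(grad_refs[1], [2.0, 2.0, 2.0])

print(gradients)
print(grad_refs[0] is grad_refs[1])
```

Key concept: gradient accumulation aliasing.
Step by step:
`gradients = [0.0] * 3` → gradients = [0.0, 0.0, 0.0]
`grad_refs = [gradients] * 3` → grad_refs = [[0.0, 0.0, 0.0], [0.0, 0.0, 0.0], [0.0, 0.0, 0.0]]
`accumulate(grad_refs[0], [1.5, 4.0, 1.0])` → gradients = [1.5, 4.0, 1.0]; grad_refs = [[1.5, 4.0, 1.0], [1.5, 4.0, 1.0], [1.5, 4.0, 1.0]]
`accumulate(grad_refs[1], [2.0, 2.0, 2.0])` → gradients = [3.5, 6.0, 3.0]; grad_refs = [[3.5, 6.0, 3.0], [3.5, 6.0, 3.0], [3.5, 6.0, 3.0]]
`print(gradients)` → prints [3.5, 6.0, 3.0]
`print(grad_refs[0] is grad_refs[1])` → prints True

Answer:
[3.5, 6.0, 3.0]
True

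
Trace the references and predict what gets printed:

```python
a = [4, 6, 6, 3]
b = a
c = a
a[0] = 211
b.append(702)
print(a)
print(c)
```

Key concept: multiple aliases.
Step by step:
`a = [4, 6, 6, 3]` → a = [4, 6, 6, 3]
`b = a` → b = [4, 6, 6, 3] (same object as a)
`c = a` → c = [4, 6, 6, 3] (same object as a, b)
`a[0] = 211` → a = [211, 6, 6, 3] (same object as b, c); b = [211, 6, 6, 3] (same object as a, c); c = [211, 6, 6, 3] (same object as a, b)
`b.append(702)` → a = [211, 6, 6, 3, 702] (same object as b, c); b = [211, 6, 6, 3, 702] (same object as a, c); c = [211, 6, 6, 3, 702] (same object as a, b)
`print(a)` → prints [211, 6, 6, 3, 702]
`print(c)` → prints [211, 6, 6, 3, 702]

Answer:
[211, 6, 6, 3, 702]
[211, 6, 6, 3, 702]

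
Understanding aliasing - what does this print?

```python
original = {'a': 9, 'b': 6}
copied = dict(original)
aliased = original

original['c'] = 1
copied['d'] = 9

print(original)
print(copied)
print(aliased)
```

Key concept: dict() creates copy, assignment creates alias.
Step by step:
`original = {'a': 9, 'b': 6}` → original = {'a': 9, 'b': 6}
`copied = dict(original)` → copied = {'a': 9, 'b': 6}
`aliased = original` → aliased = {'a': 9, 'b': 6} (same object as original)
`original['c'] = 1` → original = {'a': 9, 'b': 6, 'c': 1} (same object as aliased); aliased = {'a': 9, 'b': 6, 'c': 1} (same object as original)
`copied['d'] = 9` → copied = {'a': 9, 'b': 6, 'd': 9}
`print(original)` → prints {'a': 9, 'b': 6, 'c': 1}
`print(copied)` → prints {'a': 9, 'b': 6, 'd': 9}
`print(aliased)` → prints {'a': 9, 'b': 6, 'c': 1}

Answer:
{'a': 9, 'b': 6, 'c': 1}
{'a': 9, 'b': 6, 'd': 9}
{'a': 9, 'b': 6, 'c': 1}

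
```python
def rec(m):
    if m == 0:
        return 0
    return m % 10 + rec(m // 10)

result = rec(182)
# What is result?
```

Sum of digits of 182: 2 + 8 + 1 = 11

Answer: 11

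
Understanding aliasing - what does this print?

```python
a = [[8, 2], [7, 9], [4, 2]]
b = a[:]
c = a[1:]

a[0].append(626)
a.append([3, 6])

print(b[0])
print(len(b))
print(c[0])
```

Key concept: slice with nested mutation.
Step by step:
`a = [[8, 2], [7, 9], [4, 2]]` → a = [[8, 2], [7, 9], [4, 2]]
`b = a[:]` → b = [[8, 2], [7, 9], [4, 2]]
`c = a[1:]` → c = [[7, 9], [4, 2]]
`a[0].append(626)` → a = [[8, 2, 626], [7, 9], [4, 2]]; b = [[8, 2, 626], [7, 9], [4, 2]]
`a.append([3, 6])` → a = [[8, 2, 626], [7, 9], [4, 2], [3, 6]]
`print(b[0])` → prints [8, 2, 626]
`print(len(b))` → prints 3
`print(c[0])` → prints [7, 9]

Answer:
[8, 2, 626]
3
[7, 9]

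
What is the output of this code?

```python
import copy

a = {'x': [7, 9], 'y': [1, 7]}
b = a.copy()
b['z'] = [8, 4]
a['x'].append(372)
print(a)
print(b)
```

Key concept: shallow copy of dict with mutable values.
Step by step:
`a = {'x': [7, 9], 'y': [1, 7]}` → a = {'x': [7, 9], 'y': [1, 7]}
`b = a.copy()` → b = {'x': [7, 9], 'y': [1, 7]}
`b['z'] = [8, 4]` → b = {'x': [7, 9], 'y': [1, 7], 'z': [8, 4]}
`a['x'].append(372)` → a = {'x': [7, 9, 372], 'y': [1, 7]}; b = {'x': [7, 9, 372], 'y': [1, 7], 'z': [8, 4]}
`print(a)` → prints {'x': [7, 9, 372], 'y': [1, 7]}
`print(b)` → prints {'x': [7, 9, 372], 'y': [1, 7], 'z': [8, 4]}

Answer:
{'x': [7, 9, 372], 'y': [1, 7]}
{'x': [7, 9, 372], 'y': [1, 7], 'z': [8, 4]}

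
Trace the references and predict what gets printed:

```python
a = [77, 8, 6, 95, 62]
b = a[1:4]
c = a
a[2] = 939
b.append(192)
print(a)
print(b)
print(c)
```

Key concept: slice vs alias.
Step by step:
`a = [77, 8, 6, 95, 62]` → a = [77, 8, 6, 95, 62]
`b = a[1:4]` → b = [8, 6, 95]
`c = a` → c = [77, 8, 6, 95, 62] (same object as a)
`a[2] = 939` → a = [77, 8, 939, 95, 62] (same object as c); c = [77, 8, 939, 95, 62] (same object as a)
`b.append(192)` → b = [8, 6, 95, 192]
`print(a)` → prints [77, 8, 939, 95, 62]
`print(b)` → prints [8, 6, 95, 192]
`print(c)` → prints [77, 8, 939, 95, 62]

Answer:
[77, 8, 939, 95, 62]
[8, 6, 95, 192]
[77, 8, 939, 95, 62]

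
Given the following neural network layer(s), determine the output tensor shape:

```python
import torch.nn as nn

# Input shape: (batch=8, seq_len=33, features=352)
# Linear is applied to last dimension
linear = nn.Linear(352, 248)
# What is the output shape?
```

Input: (8, 33, 352) -> Output: (8, 33, 248)

Answer: (8, 33, 248)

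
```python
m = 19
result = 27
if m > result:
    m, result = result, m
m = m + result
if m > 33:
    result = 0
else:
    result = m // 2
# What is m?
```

Trace:
`m = 19` → m = 19
`result = 27` → result = 27
`if m > result: ...` → m > result is False → no variable changes
`m = m + result` → m = 46
`if m > 33: ...` → m > 33 is True → result = 0
So m = 46

Answer: 46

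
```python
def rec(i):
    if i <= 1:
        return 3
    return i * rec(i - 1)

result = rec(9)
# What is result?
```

rec(9) = 9 * 8 * 7 * 6 * 5 * 4 * 3 * 2 * 3 = 1088640

Answer: 1088640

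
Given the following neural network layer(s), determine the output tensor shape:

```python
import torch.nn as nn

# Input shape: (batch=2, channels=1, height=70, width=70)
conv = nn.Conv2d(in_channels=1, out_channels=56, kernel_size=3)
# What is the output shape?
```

Input: (2, 1, 70, 70) -> Output: (2, 56, 68, 68)

Answer: (2, 56, 68, 68)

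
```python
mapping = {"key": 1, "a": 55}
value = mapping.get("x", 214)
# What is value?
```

Trace:
`mapping = {"key": 1, "a": 55}` → mapping = {'key': 1, 'a': 55}
`value = mapping.get("x", 214)` → value = 214
So value = 214

Answer: 214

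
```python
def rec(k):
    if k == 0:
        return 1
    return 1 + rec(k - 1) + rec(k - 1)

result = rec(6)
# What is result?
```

rec(k) = 1 + 2·rec(k-1), rec(0)=1. Closed form: (1+1)·2^6 - 1 = 127.

Answer: 127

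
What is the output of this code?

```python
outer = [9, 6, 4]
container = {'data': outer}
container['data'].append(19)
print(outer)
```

Key concept: dict holds reference to list.
Step by step:
`outer = [9, 6, 4]` → outer = [9, 6, 4]
`container = {'data': outer}` → container = {'data': [9, 6, 4]}
`container['data'].append(19)` → outer = [9, 6, 4, 19]; container = {'data': [9, 6, 4, 19]}
`print(outer)` → prints [9, 6, 4, 19]

Answer: [9, 6, 4, 19]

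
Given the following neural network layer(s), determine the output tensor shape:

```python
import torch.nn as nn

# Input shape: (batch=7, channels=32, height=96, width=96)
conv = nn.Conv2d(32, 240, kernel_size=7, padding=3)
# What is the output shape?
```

Input: (7, 32, 96, 96) -> Output: (7, 240, 96, 96)

Answer: (7, 240, 96, 96)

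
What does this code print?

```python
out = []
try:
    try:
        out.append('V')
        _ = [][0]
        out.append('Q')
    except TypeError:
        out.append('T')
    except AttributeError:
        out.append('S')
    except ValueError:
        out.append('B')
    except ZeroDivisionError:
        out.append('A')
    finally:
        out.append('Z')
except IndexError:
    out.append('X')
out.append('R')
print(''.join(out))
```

Execution trace: 'V' (try body) → 'Z' (finally) → 'X' (outer except IndexError) → 'R' (after the try/except). Output: VZXR

Answer: VZXR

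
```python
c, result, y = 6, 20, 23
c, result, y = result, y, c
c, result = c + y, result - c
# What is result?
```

Trace:
`c, result, y = 6, 20, 23` → c = 6; result = 20; y = 23
`c, result, y = result, y, c` → c = 20; result = 23; y = 6
`c, result = c + y, result - c` → c = 26; result = 3
So result = 3

Answer: 3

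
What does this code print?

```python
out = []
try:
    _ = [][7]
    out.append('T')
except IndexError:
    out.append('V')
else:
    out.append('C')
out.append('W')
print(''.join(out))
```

Execution trace: 'V' (except IndexError) → 'W' (after the try/except). Output: VW

Answer: VW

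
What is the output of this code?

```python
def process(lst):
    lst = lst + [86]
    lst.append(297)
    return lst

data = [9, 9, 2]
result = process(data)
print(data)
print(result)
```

Key concept: rebinding parameter vs mutation.
Step by step:
`data = [9, 9, 2]` → data = [9, 9, 2]
`result = process(data)` → result = [9, 9, 2, 86, 297]
`print(data)` → prints [9, 9, 2]
`print(result)` → prints [9, 9, 2, 86, 297]

Answer:
[9, 9, 2]
[9, 9, 2, 86, 297]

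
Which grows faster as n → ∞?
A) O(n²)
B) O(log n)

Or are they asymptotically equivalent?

O(n²) vs O(log n): Higher order terms dominate.

Answer: A) O(n²) grows faster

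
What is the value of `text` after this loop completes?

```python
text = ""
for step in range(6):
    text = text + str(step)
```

Concatenate digits 0 to 5
`text` takes the values: "" → "0" → "01" → "012" → "0123" → "01234" → "012345"

Answer: "012345"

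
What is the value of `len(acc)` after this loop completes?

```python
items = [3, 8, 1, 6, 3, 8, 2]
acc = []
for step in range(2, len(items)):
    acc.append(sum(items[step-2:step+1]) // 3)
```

Number of 3-element averages
`acc` takes the values: [] → [4] → [4, 5] → [4, 5, 3] → [4, 5, 3, 5] → [4, 5, 3, 5, 4]
So `len(acc)` = 5

Answer: 5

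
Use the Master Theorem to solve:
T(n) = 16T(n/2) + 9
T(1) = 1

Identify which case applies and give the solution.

a=16, b=2, f(n)=9. log_2(16) = 4. Since c=0 < 4, Case 1 applies: T(n) = Θ(n^log_b(a)) = O(n^4).

Answer: O(n^4) - Case 1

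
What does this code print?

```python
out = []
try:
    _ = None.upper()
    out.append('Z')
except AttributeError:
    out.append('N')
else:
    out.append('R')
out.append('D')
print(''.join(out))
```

Execution trace: 'N' (except AttributeError) → 'D' (after the try/except). Output: ND

Answer: ND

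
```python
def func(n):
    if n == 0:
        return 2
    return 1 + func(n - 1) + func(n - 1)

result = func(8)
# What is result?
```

func(n) = 1 + 2·func(n-1), func(0)=2. Closed form: (2+1)·2^8 - 1 = 767.

Answer: 767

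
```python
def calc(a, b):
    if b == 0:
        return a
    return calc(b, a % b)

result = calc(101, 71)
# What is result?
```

calc(101, 71) -> calc(71, 30) -> calc(30, 11) -> calc(11, 8) -> calc(8, 3) -> calc(3, 2) -> calc(2, 1) -> calc(1, 0) -> 1

Answer: 1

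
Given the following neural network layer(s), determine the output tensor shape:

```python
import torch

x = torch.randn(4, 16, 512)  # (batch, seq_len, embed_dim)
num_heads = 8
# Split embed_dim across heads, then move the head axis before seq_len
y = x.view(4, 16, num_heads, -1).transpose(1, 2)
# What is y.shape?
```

Input: (4, 16, 512) -> head_dim = 512 // 8 = 64; after view: (4, 16, 8, 64) -> after transpose(1, 2): (4, 8, 16, 64) -> Output: (4, 8, 16, 64)

Answer: (4, 8, 16, 64)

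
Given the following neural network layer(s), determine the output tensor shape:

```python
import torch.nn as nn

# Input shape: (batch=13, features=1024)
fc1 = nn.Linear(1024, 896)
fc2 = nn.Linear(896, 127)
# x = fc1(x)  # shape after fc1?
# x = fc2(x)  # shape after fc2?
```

Input: (13, 1024) -> after fc1: (13, 896) -> Output: (13, 127)

Answer: (13, 127)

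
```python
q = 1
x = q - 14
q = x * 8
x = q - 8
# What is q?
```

Trace:
`q = 1` → q = 1
`x = q - 14` → x = -13
`q = x * 8` → q = -104
`x = q - 8` → x = -112
So q = -104

Answer: -104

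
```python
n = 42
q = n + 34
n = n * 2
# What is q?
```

Trace:
`n = 42` → n = 42
`q = n + 34` → q = 76
`n = n * 2` → n = 84
So q = 76

Answer: 76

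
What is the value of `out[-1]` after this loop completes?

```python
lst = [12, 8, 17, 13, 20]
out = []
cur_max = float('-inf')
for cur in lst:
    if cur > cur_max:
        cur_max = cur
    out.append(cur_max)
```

Running max ends at 20
`out` takes the values: [] → [12] → [12, 12] → [12, 12, 17] → [12, 12, 17, 17] → [12, 12, 17, 17, 20]
So `out[-1]` = 20

Answer: 20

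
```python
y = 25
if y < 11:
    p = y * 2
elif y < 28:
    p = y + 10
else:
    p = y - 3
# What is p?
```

Trace:
`y = 25` → y = 25
`if y < 11: ...` → y < 11 is False, y < 28 is True → p = 35
So p = 35

Answer: 35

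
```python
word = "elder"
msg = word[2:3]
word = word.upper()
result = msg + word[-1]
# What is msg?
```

Trace:
`word = "elder"` → word = 'elder'
`msg = word[2:3]` → msg = 'd'
`word = word.upper()` → word = 'ELDER'
`result = msg + word[-1]` → result = 'dR'
So msg = 'd'

Answer: 'd'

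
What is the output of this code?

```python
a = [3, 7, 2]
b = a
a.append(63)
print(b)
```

Key concept: basic list aliasing.
Step by step:
`a = [3, 7, 2]` → a = [3, 7, 2]
`b = a` → b = [3, 7, 2] (same object as a)
`a.append(63)` → a = [3, 7, 2, 63] (same object as b); b = [3, 7, 2, 63] (same object as a)
`print(b)` → prints [3, 7, 2, 63]

Answer: [3, 7, 2, 63]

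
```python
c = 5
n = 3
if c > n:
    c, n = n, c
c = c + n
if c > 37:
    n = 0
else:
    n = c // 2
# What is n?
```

Trace:
`c = 5` → c = 5
`n = 3` → n = 3
`if c > n: ...` → c > n is True → c = 3; n = 5
`c = c + n` → c = 8
`if c > 37: ...` → c > 37 is False, take else branch → n = 4
So n = 4

Answer: 4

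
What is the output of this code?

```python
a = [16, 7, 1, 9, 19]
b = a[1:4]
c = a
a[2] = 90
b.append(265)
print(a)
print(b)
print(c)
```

Key concept: slice vs alias.
Step by step:
`a = [16, 7, 1, 9, 19]` → a = [16, 7, 1, 9, 19]
`b = a[1:4]` → b = [7, 1, 9]
`c = a` → c = [16, 7, 1, 9, 19] (same object as a)
`a[2] = 90` → a = [16, 7, 90, 9, 19] (same object as c); c = [16, 7, 90, 9, 19] (same object as a)
`b.append(265)` → b = [7, 1, 9, 265]
`print(a)` → prints [16, 7, 90, 9, 19]
`print(b)` → prints [7, 1, 9, 265]
`print(c)` → prints [16, 7, 90, 9, 19]

Answer:
[16, 7, 90, 9, 19]
[7, 1, 9, 265]
[16, 7, 90, 9, 19]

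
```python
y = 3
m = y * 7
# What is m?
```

Trace:
`y = 3` → y = 3
`m = y * 7` → m = 21
So m = 21

Answer: 21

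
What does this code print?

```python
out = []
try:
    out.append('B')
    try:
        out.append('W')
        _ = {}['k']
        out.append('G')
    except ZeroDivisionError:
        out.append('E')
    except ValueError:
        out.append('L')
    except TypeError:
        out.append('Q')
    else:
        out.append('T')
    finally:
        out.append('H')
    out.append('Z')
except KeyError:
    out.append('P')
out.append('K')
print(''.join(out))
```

Execution trace: 'B' (try body) → 'W' (inner try body) → 'H' (inner finally) → 'P' (except KeyError) → 'K' (after the try/except). Output: BWHPK

Answer: BWHPK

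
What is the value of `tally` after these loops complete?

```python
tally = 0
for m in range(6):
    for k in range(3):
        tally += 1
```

6 * 3 = 18
`tally` takes the values: 0 → 1 → 2 → 3 → 4 → 5 → 6 → 7 → 8 → 9 → 10 → 11 → 12 → 13 → 14 → 15 → 16 → 17 → 18

Answer: 18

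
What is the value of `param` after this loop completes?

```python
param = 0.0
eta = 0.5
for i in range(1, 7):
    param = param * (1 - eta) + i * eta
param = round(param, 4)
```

Moving average with lr=0.5
`param` takes the values: 0.0 → 0.5 → 1.25 → 2.125 → 3.0625 → 4.03125 → 5.015625 → 5.0156

Answer: 5.0156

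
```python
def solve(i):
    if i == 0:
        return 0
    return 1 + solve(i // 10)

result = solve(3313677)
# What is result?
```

Count of digits of 3313677: 7

Answer: 7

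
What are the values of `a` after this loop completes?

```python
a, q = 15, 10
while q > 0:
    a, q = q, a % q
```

GCD of 15 and 10
`a` takes the values: 15 → 10 → 5

Answer: 5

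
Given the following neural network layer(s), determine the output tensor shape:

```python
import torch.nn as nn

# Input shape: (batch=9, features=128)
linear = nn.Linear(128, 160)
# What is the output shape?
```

Input: (9, 128) -> Output: (9, 160)

Answer: (9, 160)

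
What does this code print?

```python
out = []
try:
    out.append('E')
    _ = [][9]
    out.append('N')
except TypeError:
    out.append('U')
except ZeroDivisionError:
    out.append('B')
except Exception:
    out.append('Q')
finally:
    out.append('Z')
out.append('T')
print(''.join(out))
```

Execution trace: 'E' (try body) → 'Q' (except Exception) → 'Z' (finally) → 'T' (after the try/except). Output: EQZT

Answer: EQZT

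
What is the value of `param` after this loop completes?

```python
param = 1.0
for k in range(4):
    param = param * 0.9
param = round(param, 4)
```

Exponential decay: 1.0 * 0.9^4
`param` takes the values: 1.0 → 0.9 → 0.81 → 0.729 → 0.6561

Answer: 0.6561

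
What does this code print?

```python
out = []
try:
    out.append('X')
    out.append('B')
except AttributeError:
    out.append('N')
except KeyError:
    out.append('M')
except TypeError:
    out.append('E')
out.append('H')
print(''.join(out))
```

Execution trace: 'X' (try body) → 'B' (try body, no exception) → 'H' (after the try/except). Output: XBH

Answer: XBH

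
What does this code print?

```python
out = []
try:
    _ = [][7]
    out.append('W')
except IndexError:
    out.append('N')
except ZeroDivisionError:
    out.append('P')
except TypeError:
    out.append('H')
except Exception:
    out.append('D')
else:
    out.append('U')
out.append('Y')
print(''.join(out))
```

Execution trace: 'N' (except IndexError) → 'Y' (after the try/except). Output: NY

Answer: NY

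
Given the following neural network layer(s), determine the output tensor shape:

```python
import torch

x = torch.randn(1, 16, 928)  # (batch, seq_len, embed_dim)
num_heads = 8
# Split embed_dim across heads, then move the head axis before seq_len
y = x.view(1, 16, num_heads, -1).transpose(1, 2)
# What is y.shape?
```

Input: (1, 16, 928) -> head_dim = 928 // 8 = 116; after view: (1, 16, 8, 116) -> after transpose(1, 2): (1, 8, 16, 116) -> Output: (1, 8, 16, 116)

Answer: (1, 8, 16, 116)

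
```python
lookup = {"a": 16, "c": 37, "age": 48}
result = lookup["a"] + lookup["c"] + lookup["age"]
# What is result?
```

Trace:
`lookup = {"a": 16, "c": 37, "age": 48}` → lookup = {'a': 16, 'c': 37, 'age': 48}
`result = lookup["a"] + lookup["c"] + lookup["age"]` → result = 101
So result = 101

Answer: 101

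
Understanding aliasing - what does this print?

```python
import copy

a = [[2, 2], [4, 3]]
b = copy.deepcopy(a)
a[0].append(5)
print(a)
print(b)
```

Key concept: deep copy is fully independent.
Step by step:
`a = [[2, 2], [4, 3]]` → a = [[2, 2], [4, 3]]
`b = copy.deepcopy(a)` → b = [[2, 2], [4, 3]]
`a[0].append(5)` → a = [[2, 2, 5], [4, 3]]
`print(a)` → prints [[2, 2, 5], [4, 3]]
`print(b)` → prints [[2, 2], [4, 3]]

Answer:
[[2, 2, 5], [4, 3]]
[[2, 2], [4, 3]]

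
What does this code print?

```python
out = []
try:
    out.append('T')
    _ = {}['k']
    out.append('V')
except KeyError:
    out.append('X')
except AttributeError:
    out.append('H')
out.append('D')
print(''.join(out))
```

Execution trace: 'T' (try body) → 'X' (except KeyError) → 'D' (after the try/except). Output: TXD

Answer: TXD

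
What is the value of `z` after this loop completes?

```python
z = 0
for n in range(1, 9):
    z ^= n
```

XOR of 1 to 8
`z` takes the values: 0 → 1 → 3 → 0 → 4 → 1 → 7 → 0 → 8

Answer: 8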